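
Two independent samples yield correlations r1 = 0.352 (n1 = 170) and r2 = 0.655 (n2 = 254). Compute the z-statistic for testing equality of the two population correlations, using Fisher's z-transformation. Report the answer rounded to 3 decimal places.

z1 = atanh(0.352) = 0.367725,  z2 = atanh(0.655) = 0.784006
SE = √(1/(n1−3) + 1/(n2−3)) = √(1/167 + 1/251) = √(0.0059880 + 0.0039841) = √0.0099721 = 0.099860
z = (z1 − z2)/SE = (0.367725 − 0.784006) / 0.099860 = -0.416281 / 0.099860 = -4.169

-4.169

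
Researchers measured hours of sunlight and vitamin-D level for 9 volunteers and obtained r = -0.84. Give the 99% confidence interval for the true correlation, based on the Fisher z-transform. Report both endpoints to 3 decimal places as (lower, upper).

(-0.979, -0.168)

z_r = atanh(-0.84) = -1.221174;  SE = 1/√(n−3) = 1/√6 = 0.408248
z-limits: -1.221174 ± 2.576·0.408248 = -1.221174 ± 1.051647 = [-2.272821, -0.169527]
ρ-limits: (tanh -2.272821, tanh -0.169527) = (-0.979, -0.168)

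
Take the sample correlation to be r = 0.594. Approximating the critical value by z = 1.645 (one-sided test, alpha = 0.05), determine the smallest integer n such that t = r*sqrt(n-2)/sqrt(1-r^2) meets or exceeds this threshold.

r√(n−2)/√(1−r²) ≥ 1.645  ⇔  n−2 ≥ (1.645)²·(1−r²)/r²
(1−r²)/r² = (1−0.352836)/0.352836 = 1.8342
n ≥ 2 + 2.706025·1.8342 = 2 + 4.9634 = 6.9634
⌈6.9634⌉ = 7

7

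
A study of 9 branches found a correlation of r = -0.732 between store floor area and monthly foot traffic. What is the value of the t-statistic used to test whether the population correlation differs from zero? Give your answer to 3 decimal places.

t = r·√(n−2) / √(1−r²) with r = -0.732, n = 9
  = -0.732·√7 / √(1 − 0.535824)
  = -0.732·2.645751 / 0.681305
  = -1.936690 / 0.681305 = -2.843

-2.843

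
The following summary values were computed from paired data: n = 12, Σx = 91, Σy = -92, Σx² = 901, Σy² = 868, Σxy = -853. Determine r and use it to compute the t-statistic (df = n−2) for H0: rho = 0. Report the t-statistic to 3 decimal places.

-4.868

Numerator: nΣxy − (Σx)(Σy) = 12·(-853) − (91)(-92) = -1864
Denominator: √[(nΣx²−(Σx)²)(nΣy²−(Σy)²)]
  nΣx²−(Σx)² = 12·901 − 8281 = 2531;  nΣy²−(Σy)² = 12·868 − 8464 = 1952
  √(2531·1952) = √4940512 = 2222.7263
r = -1864 / 2222.7263 = -0.8386
t = r·√(n−2)/√(1−r²) = -0.8386·√10 / √(1−0.703250) = -2.651886 / 0.544748 = -4.868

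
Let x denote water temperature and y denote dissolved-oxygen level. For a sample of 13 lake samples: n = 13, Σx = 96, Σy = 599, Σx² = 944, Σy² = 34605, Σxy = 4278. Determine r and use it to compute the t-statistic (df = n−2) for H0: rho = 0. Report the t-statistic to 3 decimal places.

-0.378

S_xy = nΣxy − ΣxΣy = 13·4278 − 96·599 = 55614 − 57504 = -1890
S_xx = nΣx² − (Σx)² = 13·944 − 96² = 12272 − 9216 = 3056
S_yy = nΣy² − (Σy)² = 13·34605 − 599² = 449865 − 358801 = 91064
r = S_xy / √(S_xx·S_yy) = -1890 / √(3056·91064) = -1890 / √278291584 = -1890 / 16682.0737 = -0.1133
t = r·√(n−2)/√(1−r²) = -0.1133·√11 / √(1−0.012837) = -0.375774 / 0.993561 = -0.378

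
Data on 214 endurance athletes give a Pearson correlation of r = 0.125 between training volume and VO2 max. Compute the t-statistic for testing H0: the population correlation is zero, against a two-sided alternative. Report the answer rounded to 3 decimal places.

t = r·√(n−2) / √(1−r²) with r = 0.125, n = 214
  = 0.125·√212 / √(1 − 0.015625)
  = 0.125·14.560220 / 0.992157
  = 1.820027 / 0.992157 = 1.834

1.834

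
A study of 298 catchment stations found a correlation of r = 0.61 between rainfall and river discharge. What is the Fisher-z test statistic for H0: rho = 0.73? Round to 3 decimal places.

-3.775

Fisher z: atanh(0.61) = 0.708921, atanh(0.73) = 0.928727
z = (z_r − z_0)·√(n−3) = (0.708921 − 0.928727)·√295 = -0.219806 · 17.175564 = -3.775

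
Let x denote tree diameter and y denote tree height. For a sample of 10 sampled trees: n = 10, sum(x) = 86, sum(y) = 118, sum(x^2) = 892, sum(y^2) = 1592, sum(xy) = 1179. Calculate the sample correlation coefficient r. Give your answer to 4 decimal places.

0.9415

Numerator: nΣxy − (Σx)(Σy) = 10·1179 − (86)(118) = 1642
Denominator: √[(nΣx²−(Σx)²)(nΣy²−(Σy)²)]
  nΣx²−(Σx)² = 10·892 − 7396 = 1524;  nΣy²−(Σy)² = 10·1592 − 13924 = 1996
  √(1524·1996) = √3041904 = 1744.1055
r = 1642 / 1744.1055 = 0.9415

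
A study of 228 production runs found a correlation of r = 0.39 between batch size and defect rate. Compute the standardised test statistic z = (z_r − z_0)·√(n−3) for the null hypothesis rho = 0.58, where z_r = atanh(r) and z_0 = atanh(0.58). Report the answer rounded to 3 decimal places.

-3.760

z_r = atanh(0.39) = 0.411800,  z_0 = atanh(0.58) = 0.662463
SE = 1/√(n−3) = 1/√225 = 0.066667
z = (z_r − z_0)/SE = (0.411800 − 0.662463) / 0.066667 = -0.250663 / 0.066667 = -3.760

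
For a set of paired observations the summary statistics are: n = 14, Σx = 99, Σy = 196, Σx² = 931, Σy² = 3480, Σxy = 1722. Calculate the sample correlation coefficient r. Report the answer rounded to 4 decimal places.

0.8150

Numerator: nΣxy − (Σx)(Σy) = 14·1722 − (99)(196) = 4704
Denominator: √[(nΣx²−(Σx)²)(nΣy²−(Σy)²)]
  nΣx²−(Σx)² = 14·931 − 9801 = 3233;  nΣy²−(Σy)² = 14·3480 − 38416 = 10304
  √(3233·10304) = √33312832 = 5771.7270
r = 4704 / 5771.7270 = 0.8150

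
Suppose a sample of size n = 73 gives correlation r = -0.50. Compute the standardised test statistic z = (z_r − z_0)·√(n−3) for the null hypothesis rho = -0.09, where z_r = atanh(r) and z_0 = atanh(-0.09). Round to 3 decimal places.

Fisher z: atanh(-0.50) = -0.549306, atanh(-0.09) = -0.090244
z = (z_r − z_0)·√(n−3) = (-0.549306 − (-0.090244))·√70 = -0.459062 · 8.366600 = -3.841

-3.841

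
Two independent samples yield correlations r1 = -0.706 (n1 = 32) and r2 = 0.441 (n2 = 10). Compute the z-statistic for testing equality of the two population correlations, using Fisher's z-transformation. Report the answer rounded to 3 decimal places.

z1 = atanh(-0.706) = -0.879163,  z2 = atanh(0.441) = 0.473472
SE = √(1/(n1−3) + 1/(n2−3)) = √(1/29 + 1/7) = √(0.0344828 + 0.1428571) = √0.1773399 = 0.421117
z = (z1 − z2)/SE = (-0.879163 − 0.473472) / 0.421117 = -1.352635 / 0.421117 = -3.212

-3.212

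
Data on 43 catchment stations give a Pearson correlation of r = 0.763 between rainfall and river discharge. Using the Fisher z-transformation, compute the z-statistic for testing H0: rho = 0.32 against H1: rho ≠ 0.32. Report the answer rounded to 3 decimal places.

z_r = atanh(0.763) = 1.003356,  z_0 = atanh(0.32) = 0.331647
SE = 1/√(n−3) = 1/√40 = 0.158114
z = (z_r − z_0)/SE = (1.003356 − 0.331647) / 0.158114 = 0.671709 / 0.158114 = 4.248

4.248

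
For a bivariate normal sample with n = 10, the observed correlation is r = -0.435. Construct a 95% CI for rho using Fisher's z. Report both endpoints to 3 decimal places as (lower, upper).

z_r = atanh(-0.435) = -0.466047;  SE = 1/√(n−3) = 1/√7 = 0.377964
z-limits: -0.466047 ± 1.960·0.377964 = -0.466047 ± 0.740809 = [-1.206856, 0.274762]
ρ-limits: (tanh -1.206856, tanh 0.274762) = (-0.836, 0.268)

(-0.836, 0.268)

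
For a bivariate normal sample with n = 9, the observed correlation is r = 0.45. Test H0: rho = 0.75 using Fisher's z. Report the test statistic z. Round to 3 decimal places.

-1.196

z_r = atanh(0.45) = 0.484700,  z_0 = atanh(0.75) = 0.972955
SE = 1/√(n−3) = 1/√6 = 0.408248
z = (z_r − z_0)/SE = (0.484700 − 0.972955) / 0.408248 = -0.488255 / 0.408248 = -1.196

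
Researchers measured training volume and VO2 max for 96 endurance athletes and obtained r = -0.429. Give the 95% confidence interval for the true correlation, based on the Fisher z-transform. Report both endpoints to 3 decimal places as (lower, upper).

(-0.580, -0.250)

z_r = atanh(-0.429) = -0.458670;  SE = 1/√(n−3) = 1/√93 = 0.103695
z-limits: -0.458670 ± 1.960·0.103695 = -0.458670 ± 0.203242 = [-0.661912, -0.255428]
ρ-limits: (tanh -0.661912, tanh -0.255428) = (-0.580, -0.250)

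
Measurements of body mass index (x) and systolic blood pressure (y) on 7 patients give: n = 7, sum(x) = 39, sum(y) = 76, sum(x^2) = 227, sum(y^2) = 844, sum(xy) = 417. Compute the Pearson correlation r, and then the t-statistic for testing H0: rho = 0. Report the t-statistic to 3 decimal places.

Numerator: nΣxy − (Σx)(Σy) = 7·417 − (39)(76) = -45
Denominator: √[(nΣx²−(Σx)²)(nΣy²−(Σy)²)]
  nΣx²−(Σx)² = 7·227 − 1521 = 68;  nΣy²−(Σy)² = 7·844 − 5776 = 132
  √(68·132) = √8976 = 94.7418
r = -45 / 94.7418 = -0.4750
t = r·√(n−2)/√(1−r²) = -0.4750·√5 / √(1−0.225625) = -1.062132 / 0.879986 = -1.207

-1.207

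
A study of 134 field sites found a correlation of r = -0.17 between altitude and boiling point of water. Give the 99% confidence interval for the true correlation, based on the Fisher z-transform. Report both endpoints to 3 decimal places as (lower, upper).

(-0.377, 0.053)

z_r = atanh(-0.17) = -0.171667;  SE = 1/√(n−3) = 1/√131 = 0.087370
z-limits: -0.171667 ± 2.576·0.087370 = -0.171667 ± 0.225065 = [-0.396732, 0.053398]
ρ-limits: (tanh -0.396732, tanh 0.053398) = (-0.377, 0.053)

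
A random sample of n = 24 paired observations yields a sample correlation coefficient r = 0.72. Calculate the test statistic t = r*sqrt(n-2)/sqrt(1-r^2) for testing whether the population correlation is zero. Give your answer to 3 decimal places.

1 − r² = 1 − 0.5184 = 0.4816;  √(1−r²) = 0.693974
√(n−2) = √22 = 4.690416
t = r·√(n−2)/√(1−r²) = 0.72 · 4.690416 / 0.693974 = 4.866

4.866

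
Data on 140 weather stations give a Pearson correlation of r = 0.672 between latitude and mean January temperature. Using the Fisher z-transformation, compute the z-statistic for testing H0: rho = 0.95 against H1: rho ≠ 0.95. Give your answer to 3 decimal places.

Fisher z: atanh(0.672) = 0.814381, atanh(0.95) = 1.831781
z = (z_r − z_0)·√(n−3) = (0.814381 − 1.831781)·√137 = -1.017400 · 11.704700 = -11.908

-11.908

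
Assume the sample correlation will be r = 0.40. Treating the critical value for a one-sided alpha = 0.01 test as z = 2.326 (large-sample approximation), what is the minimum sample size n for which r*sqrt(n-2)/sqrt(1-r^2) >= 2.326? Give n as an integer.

Need r·√(n−2)/√(1−r²) ≥ 2.326
√(n−2) ≥ 2.326·√(1−0.1600) / 0.40 = 2.326·0.916515 / 0.40 = 5.3295
n−2 ≥ 28.4036  ⇒  n ≥ 30.4036
Smallest integer n = 31

31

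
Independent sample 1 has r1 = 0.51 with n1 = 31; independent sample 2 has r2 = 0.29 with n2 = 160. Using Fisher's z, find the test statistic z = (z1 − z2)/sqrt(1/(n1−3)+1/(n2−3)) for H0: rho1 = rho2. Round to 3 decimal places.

z1 = atanh(0.51) = 0.562730,  z2 = atanh(0.29) = 0.298566
SE = √(1/(n1−3) + 1/(n2−3)) = √(1/28 + 1/157) = √(0.0357143 + 0.0063694) = √0.0420837 = 0.205143
z = (z1 − z2)/SE = (0.562730 − 0.298566) / 0.205143 = 0.264164 / 0.205143 = 1.288

1.288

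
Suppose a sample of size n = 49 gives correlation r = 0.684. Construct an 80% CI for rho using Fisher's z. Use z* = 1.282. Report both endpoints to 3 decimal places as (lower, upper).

(0.570, 0.772)

z_r = atanh(0.684) = 0.836592;  SE = 1/√(n−3) = 1/√46 = 0.147442
z-limits: 0.836592 ± 1.282·0.147442 = 0.836592 ± 0.189021 = [0.647571, 1.025613]
ρ-limits: (tanh 0.647571, tanh 1.025613) = (0.570, 0.772)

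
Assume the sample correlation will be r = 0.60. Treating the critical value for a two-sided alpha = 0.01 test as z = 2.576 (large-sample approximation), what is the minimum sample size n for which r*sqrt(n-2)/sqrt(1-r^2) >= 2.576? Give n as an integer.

r√(n−2)/√(1−r²) ≥ 2.576  ⇔  n−2 ≥ (2.576)²·(1−r²)/r²
(1−r²)/r² = (1−0.3600)/0.3600 = 1.7778
n ≥ 2 + 6.635776·1.7778 = 2 + 11.7971 = 13.7971
⌈13.7971⌉ = 14

14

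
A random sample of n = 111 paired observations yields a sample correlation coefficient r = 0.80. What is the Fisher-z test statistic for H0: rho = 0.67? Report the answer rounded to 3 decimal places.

2.992

Fisher z: atanh(0.80) = 1.098612, atanh(0.67) = 0.810743
z = (z_r − z_0)·√(n−3) = (1.098612 − 0.810743)·√108 = 0.287869 · 10.392305 = 2.992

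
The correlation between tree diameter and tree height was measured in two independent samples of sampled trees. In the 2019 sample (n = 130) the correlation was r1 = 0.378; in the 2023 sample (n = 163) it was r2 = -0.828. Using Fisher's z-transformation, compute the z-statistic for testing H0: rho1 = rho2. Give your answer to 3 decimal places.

Fisher z-transforms: z1 = atanh(0.378) = 0.397724, z2 = atanh(-0.828) = -1.181742; difference d = 1.579466
Var(d) = 1/127 + 1/160 = 0.0078740 + 0.0062500 = 0.0141240
z = d/√Var(d) = 1.579466 / √0.0141240 = 1.579466 / 0.118844 = 13.290

13.290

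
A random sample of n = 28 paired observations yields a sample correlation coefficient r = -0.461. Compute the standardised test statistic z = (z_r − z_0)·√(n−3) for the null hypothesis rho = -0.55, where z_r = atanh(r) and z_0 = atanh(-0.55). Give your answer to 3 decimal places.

Fisher z: atanh(-0.461) = -0.498580, atanh(-0.55) = -0.618381
z = (z_r − z_0)·√(n−3) = (-0.498580 − (-0.618381))·√25 = 0.119801 · 5.000000 = 0.599

0.599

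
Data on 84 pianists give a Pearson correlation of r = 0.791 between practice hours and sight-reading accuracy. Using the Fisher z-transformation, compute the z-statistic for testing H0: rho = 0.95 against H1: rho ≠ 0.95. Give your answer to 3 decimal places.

-6.819

Fisher z: atanh(0.791) = 1.074098, atanh(0.95) = 1.831781
z = (z_r − z_0)·√(n−3) = (1.074098 − 1.831781)·√81 = -0.757683 · 9.000000 = -6.819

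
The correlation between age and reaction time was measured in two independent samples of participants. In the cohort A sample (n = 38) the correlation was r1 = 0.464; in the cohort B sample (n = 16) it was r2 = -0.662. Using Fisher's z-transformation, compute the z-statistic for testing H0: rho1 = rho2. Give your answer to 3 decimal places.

3.999

Fisher z-transforms: z1 = atanh(0.464) = 0.502397, z2 = atanh(-0.662) = -0.796366; difference d = 1.298763
Var(d) = 1/35 + 1/13 = 0.0285714 + 0.0769231 = 0.1054945
z = d/√Var(d) = 1.298763 / √0.1054945 = 1.298763 / 0.324799 = 3.999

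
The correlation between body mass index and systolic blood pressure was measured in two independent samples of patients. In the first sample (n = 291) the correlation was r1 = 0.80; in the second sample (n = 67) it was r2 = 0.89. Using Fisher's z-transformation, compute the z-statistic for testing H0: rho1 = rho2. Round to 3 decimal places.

z1 = atanh(0.80) = 1.098612,  z2 = atanh(0.89) = 1.421926
SE = √(1/(n1−3) + 1/(n2−3)) = √(1/288 + 1/64) = √(0.0034722 + 0.0156250) = √0.0190972 = 0.138193
z = (z1 − z2)/SE = (1.098612 − 1.421926) / 0.138193 = -0.323314 / 0.138193 = -2.340

-2.340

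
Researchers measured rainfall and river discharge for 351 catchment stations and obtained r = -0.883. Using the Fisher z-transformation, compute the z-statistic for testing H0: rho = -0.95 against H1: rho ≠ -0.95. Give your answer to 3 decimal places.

8.256

Fisher z: atanh(-0.883) = -1.389224, atanh(-0.95) = -1.831781
z = (z_r − z_0)·√(n−3) = (-1.389224 − (-1.831781))·√348 = 0.442557 · 18.654758 = 8.256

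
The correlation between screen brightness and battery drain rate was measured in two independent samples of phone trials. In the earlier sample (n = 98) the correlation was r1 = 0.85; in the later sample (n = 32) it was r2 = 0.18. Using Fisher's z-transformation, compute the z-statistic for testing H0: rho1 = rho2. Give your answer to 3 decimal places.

z1 = atanh(0.85) = 1.256153,  z2 = atanh(0.18) = 0.181983
SE = √(1/(n1−3) + 1/(n2−3)) = √(1/95 + 1/29) = √(0.0105263 + 0.0344828) = √0.0450091 = 0.212153
z = (z1 − z2)/SE = (1.256153 − 0.181983) / 0.212153 = 1.074170 / 0.212153 = 5.063

5.063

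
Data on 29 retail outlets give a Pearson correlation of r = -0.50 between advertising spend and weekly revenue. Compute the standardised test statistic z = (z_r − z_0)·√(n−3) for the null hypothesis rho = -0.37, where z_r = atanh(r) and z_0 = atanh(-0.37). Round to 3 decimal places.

Fisher z: atanh(-0.50) = -0.549306, atanh(-0.37) = -0.388423
z = (z_r − z_0)·√(n−3) = (-0.549306 − (-0.388423))·√26 = -0.160883 · 5.099020 = -0.820

-0.820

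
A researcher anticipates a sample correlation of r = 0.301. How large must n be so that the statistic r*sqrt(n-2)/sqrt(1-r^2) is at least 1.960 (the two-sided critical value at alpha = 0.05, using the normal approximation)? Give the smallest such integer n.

41

r√(n−2)/√(1−r²) ≥ 1.960  ⇔  n−2 ≥ (1.960)²·(1−r²)/r²
(1−r²)/r² = (1−0.090601)/0.090601 = 10.0374
n ≥ 2 + 3.8416·10.0374 = 2 + 38.5597 = 40.5597
⌈40.5597⌉ = 41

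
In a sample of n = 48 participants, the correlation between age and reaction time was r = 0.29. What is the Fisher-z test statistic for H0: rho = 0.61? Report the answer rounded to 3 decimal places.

-2.753

z_r = atanh(0.29) = 0.298566,  z_0 = atanh(0.61) = 0.708921
SE = 1/√(n−3) = 1/√45 = 0.149071
z = (z_r − z_0)/SE = (0.298566 − 0.708921) / 0.149071 = -0.410355 / 0.149071 = -2.753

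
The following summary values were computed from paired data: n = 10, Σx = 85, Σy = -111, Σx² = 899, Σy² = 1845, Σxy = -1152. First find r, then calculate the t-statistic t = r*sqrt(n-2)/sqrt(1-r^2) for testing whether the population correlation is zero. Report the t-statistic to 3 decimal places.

-2.318

S_xy = nΣxy − ΣxΣy = 10·(-1152) − 85·(-111) = -11520 − (-9435) = -2085
S_xx = nΣx² − (Σx)² = 10·899 − 85² = 8990 − 7225 = 1765
S_yy = nΣy² − (Σy)² = 10·1845 − (-111)² = 18450 − 12321 = 6129
r = S_xy / √(S_xx·S_yy) = -2085 / √(1765·6129) = -2085 / √10817685 = -2085 / 3289.0249 = -0.6339
t = r·√(n−2)/√(1−r²) = -0.6339·√8 / √(1−0.401829) = -1.792940 / 0.773415 = -2.318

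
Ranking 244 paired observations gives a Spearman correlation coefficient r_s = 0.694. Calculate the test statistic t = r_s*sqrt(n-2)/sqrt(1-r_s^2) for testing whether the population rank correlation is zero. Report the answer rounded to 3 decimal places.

1 − r_s² = 1 − 0.481636 = 0.518364;  √(1−r_s²) = 0.719975
√(n−2) = √242 = 15.556349
t = r_s·√(n−2)/√(1−r_s²) = 0.694 · 15.556349 / 0.719975 = 14.995

14.995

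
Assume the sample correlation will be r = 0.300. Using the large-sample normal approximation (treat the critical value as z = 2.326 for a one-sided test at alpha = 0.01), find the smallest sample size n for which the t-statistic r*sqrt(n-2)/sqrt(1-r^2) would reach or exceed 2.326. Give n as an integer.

r√(n−2)/√(1−r²) ≥ 2.326  ⇔  n−2 ≥ (2.326)²·(1−r²)/r²
(1−r²)/r² = (1−0.090000)/0.090000 = 10.1111
n ≥ 2 + 5.410276·10.1111 = 2 + 54.7038 = 56.7038
⌈56.7038⌉ = 57

57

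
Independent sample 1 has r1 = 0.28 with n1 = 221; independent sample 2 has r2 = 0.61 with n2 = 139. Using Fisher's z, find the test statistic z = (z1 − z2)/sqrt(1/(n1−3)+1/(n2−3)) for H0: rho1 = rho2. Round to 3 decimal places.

-3.855

Fisher z-transforms: z1 = atanh(0.28) = 0.287682, z2 = atanh(0.61) = 0.708921; difference d = -0.421239
Var(d) = 1/218 + 1/136 = 0.0045872 + 0.0073529 = 0.0119401
z = d/√Var(d) = -0.421239 / √0.0119401 = -0.421239 / 0.109271 = -3.855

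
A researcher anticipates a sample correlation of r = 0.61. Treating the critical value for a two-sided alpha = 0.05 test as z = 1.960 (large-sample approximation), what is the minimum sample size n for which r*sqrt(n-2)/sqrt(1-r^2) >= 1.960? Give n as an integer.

9

Need r·√(n−2)/√(1−r²) ≥ 1.960
√(n−2) ≥ 1.960·√(1−0.3721) / 0.61 = 1.960·0.792401 / 0.61 = 2.5461
n−2 ≥ 6.4826  ⇒  n ≥ 8.4826
Smallest integer n = 9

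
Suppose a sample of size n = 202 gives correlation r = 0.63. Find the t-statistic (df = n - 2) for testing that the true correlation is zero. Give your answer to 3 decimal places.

t = r·√(n−2) / √(1−r²) with r = 0.63, n = 202
  = 0.63·√200 / √(1 − 0.3969)
  = 0.63·14.142136 / 0.776595
  = 8.909546 / 0.776595 = 11.473

11.473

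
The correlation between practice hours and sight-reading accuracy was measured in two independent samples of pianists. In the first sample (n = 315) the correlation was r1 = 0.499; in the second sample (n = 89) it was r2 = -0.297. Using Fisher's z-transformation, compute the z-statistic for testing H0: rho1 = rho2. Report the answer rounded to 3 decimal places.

z1 = atanh(0.499) = 0.547974,  z2 = atanh(-0.297) = -0.306226
SE = √(1/(n1−3) + 1/(n2−3)) = √(1/312 + 1/86) = √(0.0032051 + 0.0116279) = √0.0148330 = 0.121791
z = (z1 − z2)/SE = (0.547974 − (-0.306226)) / 0.121791 = 0.854200 / 0.121791 = 7.014

7.014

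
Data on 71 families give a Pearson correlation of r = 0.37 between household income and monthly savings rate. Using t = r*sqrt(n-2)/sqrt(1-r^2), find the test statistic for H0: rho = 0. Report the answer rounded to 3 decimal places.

3.308

1 − r² = 1 − 0.1369 = 0.8631;  √(1−r²) = 0.929032
√(n−2) = √69 = 8.306624
t = r·√(n−2)/√(1−r²) = 0.37 · 8.306624 / 0.929032 = 3.308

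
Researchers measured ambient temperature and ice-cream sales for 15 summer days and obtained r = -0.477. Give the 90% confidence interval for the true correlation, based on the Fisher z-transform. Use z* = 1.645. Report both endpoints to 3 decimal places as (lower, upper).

(-0.759, -0.044)

Fisher z: z_r = atanh(r) = ½·ln((1+(-0.477))/(1−(-0.477))) = -0.519093
SE(z) = 1/√(n−3) = 1/√12 = 0.288675
90% ⇒ z* = 1.645; margin = 1.645·0.288675 = 0.474870
CI on z-scale: (-0.993963, -0.044223)
Back-transform: tanh(-0.993963) = -0.759047, tanh(-0.044223) = -0.044194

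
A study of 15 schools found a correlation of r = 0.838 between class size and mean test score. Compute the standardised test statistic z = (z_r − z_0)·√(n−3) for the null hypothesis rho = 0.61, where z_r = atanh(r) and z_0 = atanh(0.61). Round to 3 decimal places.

1.751

z_r = atanh(0.838) = 1.214418,  z_0 = atanh(0.61) = 0.708921
SE = 1/√(n−3) = 1/√12 = 0.288675
z = (z_r − z_0)/SE = (1.214418 − 0.708921) / 0.288675 = 0.505497 / 0.288675 = 1.751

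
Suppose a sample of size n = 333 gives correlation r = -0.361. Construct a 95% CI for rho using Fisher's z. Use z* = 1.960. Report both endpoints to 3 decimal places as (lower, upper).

z_r = atanh(-0.361) = -0.378035;  SE = 1/√(n−3) = 1/√330 = 0.055048
z-limits: -0.378035 ± 1.960·0.055048 = -0.378035 ± 0.107894 = [-0.485929, -0.270141]
ρ-limits: (tanh -0.485929, tanh -0.270141) = (-0.451, -0.264)

(-0.451, -0.264)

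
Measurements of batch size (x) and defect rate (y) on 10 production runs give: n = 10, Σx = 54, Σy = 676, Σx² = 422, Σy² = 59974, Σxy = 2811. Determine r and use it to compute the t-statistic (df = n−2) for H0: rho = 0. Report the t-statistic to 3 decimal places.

Numerator: nΣxy − (Σx)(Σy) = 10·2811 − (54)(676) = -8394
Denominator: √[(nΣx²−(Σx)²)(nΣy²−(Σy)²)]
  nΣx²−(Σx)² = 10·422 − 2916 = 1304;  nΣy²−(Σy)² = 10·59974 − 456976 = 142764
  √(1304·142764) = √186164256 = 13644.2023
r = -8394 / 13644.2023 = -0.6152
t = r·√(n−2)/√(1−r²) = -0.6152·√8 / √(1−0.378471) = -1.740048 / 0.788371 = -2.207

-2.207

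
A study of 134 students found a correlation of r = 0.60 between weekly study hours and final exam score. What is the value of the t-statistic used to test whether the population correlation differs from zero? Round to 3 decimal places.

t = r·√(n−2) / √(1−r²) with r = 0.60, n = 134
  = 0.60·√132 / √(1 − 0.3600)
  = 0.60·11.489125 / 0.800000
  = 6.893475 / 0.800000 = 8.617

8.617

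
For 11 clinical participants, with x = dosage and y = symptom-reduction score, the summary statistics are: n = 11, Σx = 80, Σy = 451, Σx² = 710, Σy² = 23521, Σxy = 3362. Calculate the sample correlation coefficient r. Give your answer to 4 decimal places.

S_xy = nΣxy − ΣxΣy = 11·3362 − 80·451 = 36982 − 36080 = 902
S_xx = nΣx² − (Σx)² = 11·710 − 80² = 7810 − 6400 = 1410
S_yy = nΣy² − (Σy)² = 11·23521 − 451² = 258731 − 203401 = 55330
r = S_xy / √(S_xx·S_yy) = 902 / √(1410·55330) = 902 / √78015300 = 902 / 8832.6270 = 0.1021

0.1021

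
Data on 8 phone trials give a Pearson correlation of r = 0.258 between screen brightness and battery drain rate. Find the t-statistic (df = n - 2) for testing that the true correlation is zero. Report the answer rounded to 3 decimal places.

1 − r² = 1 − 0.066564 = 0.933436;  √(1−r²) = 0.966145
√(n−2) = √6 = 2.449490
t = r·√(n−2)/√(1−r²) = 0.258 · 2.449490 / 0.966145 = 0.654

0.654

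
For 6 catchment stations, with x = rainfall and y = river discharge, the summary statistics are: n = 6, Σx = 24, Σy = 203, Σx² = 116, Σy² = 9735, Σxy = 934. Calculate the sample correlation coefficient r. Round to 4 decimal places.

Numerator: nΣxy − (Σx)(Σy) = 6·934 − (24)(203) = 732
Denominator: √[(nΣx²−(Σx)²)(nΣy²−(Σy)²)]
  nΣx²−(Σx)² = 6·116 − 576 = 120;  nΣy²−(Σy)² = 6·9735 − 41209 = 17201
  √(120·17201) = √2064120 = 1436.7046
r = 732 / 1436.7046 = 0.5095

0.5095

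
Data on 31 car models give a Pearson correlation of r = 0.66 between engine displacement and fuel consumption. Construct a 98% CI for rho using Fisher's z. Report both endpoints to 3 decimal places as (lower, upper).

(0.339, 0.843)

Fisher z: z_r = atanh(r) = ½·ln((1+0.66)/(1−0.66)) = 0.792814
SE(z) = 1/√(n−3) = 1/√28 = 0.188982
98% ⇒ z* = 2.326; margin = 2.326·0.188982 = 0.439572
CI on z-scale: (0.353242, 1.232386)
Back-transform: tanh(0.353242) = 0.339248, tanh(1.232386) = 0.843270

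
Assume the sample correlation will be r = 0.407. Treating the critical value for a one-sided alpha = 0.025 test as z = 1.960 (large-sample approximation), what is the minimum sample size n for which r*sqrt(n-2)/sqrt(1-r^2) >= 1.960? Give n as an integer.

r√(n−2)/√(1−r²) ≥ 1.960  ⇔  n−2 ≥ (1.960)²·(1−r²)/r²
(1−r²)/r² = (1−0.165649)/0.165649 = 5.0369
n ≥ 2 + 3.8416·5.0369 = 2 + 19.3498 = 21.3498
⌈21.3498⌉ = 22

22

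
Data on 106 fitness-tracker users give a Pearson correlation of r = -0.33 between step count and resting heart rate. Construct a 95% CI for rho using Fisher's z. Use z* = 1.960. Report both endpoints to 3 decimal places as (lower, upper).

z_r = atanh(-0.33) = -0.342828;  SE = 1/√(n−3) = 1/√103 = 0.098533
z-limits: -0.342828 ± 1.960·0.098533 = -0.342828 ± 0.193125 = [-0.535953, -0.149703]
ρ-limits: (tanh -0.535953, tanh -0.149703) = (-0.490, -0.149)

(-0.490, -0.149)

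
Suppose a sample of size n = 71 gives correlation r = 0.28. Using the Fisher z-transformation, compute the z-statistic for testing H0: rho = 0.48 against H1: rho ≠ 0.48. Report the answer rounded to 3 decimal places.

-1.940

z_r = atanh(0.28) = 0.287682,  z_0 = atanh(0.48) = 0.522984
SE = 1/√(n−3) = 1/√68 = 0.121268
z = (z_r − z_0)/SE = (0.287682 − 0.522984) / 0.121268 = -0.235302 / 0.121268 = -1.940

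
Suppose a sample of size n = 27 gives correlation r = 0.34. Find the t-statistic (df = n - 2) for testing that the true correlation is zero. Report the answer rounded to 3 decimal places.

1.808

1 − r² = 1 − 0.1156 = 0.8844;  √(1−r²) = 0.940425
√(n−2) = √25 = 5.000000
t = r·√(n−2)/√(1−r²) = 0.34 · 5.000000 / 0.940425 = 1.808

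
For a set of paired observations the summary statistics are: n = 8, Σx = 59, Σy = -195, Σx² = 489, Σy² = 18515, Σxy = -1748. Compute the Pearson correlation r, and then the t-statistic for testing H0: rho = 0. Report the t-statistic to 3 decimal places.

-0.945

S_xy = nΣxy − ΣxΣy = 8·(-1748) − 59·(-195) = -13984 − (-11505) = -2479
S_xx = nΣx² − (Σx)² = 8·489 − 59² = 3912 − 3481 = 431
S_yy = nΣy² − (Σy)² = 8·18515 − (-195)² = 148120 − 38025 = 110095
r = S_xy / √(S_xx·S_yy) = -2479 / √(431·110095) = -2479 / √47450945 = -2479 / 6888.4646 = -0.3599
t = r·√(n−2)/√(1−r²) = -0.3599·√6 / √(1−0.129528) = -0.881571 / 0.932991 = -0.945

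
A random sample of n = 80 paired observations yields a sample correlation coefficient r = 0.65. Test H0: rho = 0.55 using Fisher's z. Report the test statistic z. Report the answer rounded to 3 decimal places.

1.377

Fisher z: atanh(0.65) = 0.775299, atanh(0.55) = 0.618381
z = (z_r − z_0)·√(n−3) = (0.775299 − 0.618381)·√77 = 0.156918 · 8.774964 = 1.377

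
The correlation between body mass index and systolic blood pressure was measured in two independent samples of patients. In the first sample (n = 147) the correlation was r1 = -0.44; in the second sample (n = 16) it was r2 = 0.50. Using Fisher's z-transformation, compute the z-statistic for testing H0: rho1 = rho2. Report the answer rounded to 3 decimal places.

Fisher z-transforms: z1 = atanh(-0.44) = -0.472231, z2 = atanh(0.50) = 0.549306; difference d = -1.021537
Var(d) = 1/144 + 1/13 = 0.0069444 + 0.0769231 = 0.0838675
z = d/√Var(d) = -1.021537 / √0.0838675 = -1.021537 / 0.289599 = -3.527

-3.527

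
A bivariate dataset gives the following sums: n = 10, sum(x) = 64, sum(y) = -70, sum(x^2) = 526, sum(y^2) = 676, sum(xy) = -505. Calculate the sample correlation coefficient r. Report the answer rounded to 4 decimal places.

-0.3874

Numerator: nΣxy − (Σx)(Σy) = 10·(-505) − (64)(-70) = -570
Denominator: √[(nΣx²−(Σx)²)(nΣy²−(Σy)²)]
  nΣx²−(Σx)² = 10·526 − 4096 = 1164;  nΣy²−(Σy)² = 10·676 − 4900 = 1860
  √(1164·1860) = √2165040 = 1471.4075
r = -570 / 1471.4075 = -0.3874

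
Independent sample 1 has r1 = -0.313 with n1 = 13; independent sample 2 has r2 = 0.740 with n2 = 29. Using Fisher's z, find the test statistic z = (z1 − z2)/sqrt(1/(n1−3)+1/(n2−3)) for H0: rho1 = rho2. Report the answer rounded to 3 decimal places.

z1 = atanh(-0.313) = -0.323868,  z2 = atanh(0.740) = 0.950479
SE = √(1/(n1−3) + 1/(n2−3)) = √(1/10 + 1/26) = √(0.1000000 + 0.0384615) = √0.1384615 = 0.372104
z = (z1 − z2)/SE = (-0.323868 − 0.950479) / 0.372104 = -1.274347 / 0.372104 = -3.425

-3.425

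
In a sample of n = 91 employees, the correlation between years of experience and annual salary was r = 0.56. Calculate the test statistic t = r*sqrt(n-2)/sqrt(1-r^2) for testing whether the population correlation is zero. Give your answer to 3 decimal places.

6.377

1 − r² = 1 − 0.3136 = 0.6864;  √(1−r²) = 0.828493
√(n−2) = √89 = 9.433981
t = r·√(n−2)/√(1−r²) = 0.56 · 9.433981 / 0.828493 = 6.377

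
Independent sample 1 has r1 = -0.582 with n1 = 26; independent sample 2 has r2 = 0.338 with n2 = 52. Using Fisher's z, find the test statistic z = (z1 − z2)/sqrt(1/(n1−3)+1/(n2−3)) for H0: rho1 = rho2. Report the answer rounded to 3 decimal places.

-4.025

Fisher z-transforms: z1 = atanh(-0.582) = -0.665482, z2 = atanh(0.338) = 0.351833; difference d = -1.017315
Var(d) = 1/23 + 1/49 = 0.0434783 + 0.0204082 = 0.0638865
z = d/√Var(d) = -1.017315 / √0.0638865 = -1.017315 / 0.252758 = -4.025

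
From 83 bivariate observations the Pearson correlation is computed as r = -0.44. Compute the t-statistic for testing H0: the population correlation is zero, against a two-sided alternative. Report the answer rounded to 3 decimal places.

t = r·√(n−2) / √(1−r²) with r = -0.44, n = 83
  = -0.44·√81 / √(1 − 0.1936)
  = -0.44·9.000000 / 0.897998
  = -3.960000 / 0.897998 = -4.410

-4.410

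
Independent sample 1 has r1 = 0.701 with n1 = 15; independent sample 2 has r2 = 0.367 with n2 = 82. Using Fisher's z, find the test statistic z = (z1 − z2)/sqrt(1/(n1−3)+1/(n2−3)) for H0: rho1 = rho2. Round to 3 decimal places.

1.563

Fisher z-transforms: z1 = atanh(0.701) = 0.869264, z2 = atanh(0.367) = 0.384952; difference d = 0.484312
Var(d) = 1/12 + 1/79 = 0.0833333 + 0.0126582 = 0.0959915
z = d/√Var(d) = 0.484312 / √0.0959915 = 0.484312 / 0.309825 = 1.563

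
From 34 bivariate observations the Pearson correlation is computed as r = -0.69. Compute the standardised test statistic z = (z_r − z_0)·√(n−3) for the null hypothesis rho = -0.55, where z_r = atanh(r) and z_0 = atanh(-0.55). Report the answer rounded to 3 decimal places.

z_r = atanh(-0.69) = -0.847956,  z_0 = atanh(-0.55) = -0.618381
SE = 1/√(n−3) = 1/√31 = 0.179605
z = (z_r − z_0)/SE = (-0.847956 − (-0.618381)) / 0.179605 = -0.229575 / 0.179605 = -1.278

-1.278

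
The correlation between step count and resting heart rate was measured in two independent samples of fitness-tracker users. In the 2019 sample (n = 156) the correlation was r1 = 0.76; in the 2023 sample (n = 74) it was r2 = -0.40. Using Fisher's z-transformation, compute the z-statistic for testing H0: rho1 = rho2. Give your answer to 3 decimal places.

z1 = atanh(0.76) = 0.996215,  z2 = atanh(-0.40) = -0.423649
SE = √(1/(n1−3) + 1/(n2−3)) = √(1/153 + 1/71) = √(0.0065359 + 0.0140845) = √0.0206204 = 0.143598
z = (z1 − z2)/SE = (0.996215 − (-0.423649)) / 0.143598 = 1.419864 / 0.143598 = 9.888

9.888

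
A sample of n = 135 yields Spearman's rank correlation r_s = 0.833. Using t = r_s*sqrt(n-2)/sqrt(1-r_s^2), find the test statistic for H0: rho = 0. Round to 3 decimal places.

1 − r_s² = 1 − 0.693889 = 0.306111;  √(1−r_s²) = 0.553273
√(n−2) = √133 = 11.532563
t = r_s·√(n−2)/√(1−r_s²) = 0.833 · 11.532563 / 0.553273 = 17.363

17.363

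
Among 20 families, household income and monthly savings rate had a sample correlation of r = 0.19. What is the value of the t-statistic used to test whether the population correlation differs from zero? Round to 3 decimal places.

t = r·√(n−2) / √(1−r²) with r = 0.19, n = 20
  = 0.19·√18 / √(1 − 0.0361)
  = 0.19·4.242641 / 0.981784
  = 0.806102 / 0.981784 = 0.821

0.821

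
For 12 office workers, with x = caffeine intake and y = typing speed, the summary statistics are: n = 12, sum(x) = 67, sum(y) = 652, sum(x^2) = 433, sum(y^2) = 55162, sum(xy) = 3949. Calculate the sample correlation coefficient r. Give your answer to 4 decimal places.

S_xy = nΣxy − ΣxΣy = 12·3949 − 67·652 = 47388 − 43684 = 3704
S_xx = nΣx² − (Σx)² = 12·433 − 67² = 5196 − 4489 = 707
S_yy = nΣy² − (Σy)² = 12·55162 − 652² = 661944 − 425104 = 236840
r = S_xy / √(S_xx·S_yy) = 3704 / √(707·236840) = 3704 / √167445880 = 3704 / 12940.0881 = 0.2862

0.2862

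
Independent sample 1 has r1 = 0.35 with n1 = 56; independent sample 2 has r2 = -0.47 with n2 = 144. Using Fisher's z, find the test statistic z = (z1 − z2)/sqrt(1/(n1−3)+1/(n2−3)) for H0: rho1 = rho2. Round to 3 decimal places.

5.434

z1 = atanh(0.35) = 0.365444,  z2 = atanh(-0.47) = -0.510070
SE = √(1/(n1−3) + 1/(n2−3)) = √(1/53 + 1/141) = √(0.0188679 + 0.0070922) = √0.0259601 = 0.161121
z = (z1 − z2)/SE = (0.365444 − (-0.510070)) / 0.161121 = 0.875514 / 0.161121 = 5.434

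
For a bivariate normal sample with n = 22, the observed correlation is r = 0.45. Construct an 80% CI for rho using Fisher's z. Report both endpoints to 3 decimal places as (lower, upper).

(0.188, 0.652)

Fisher z: z_r = atanh(r) = ½·ln((1+0.45)/(1−0.45)) = 0.484700
SE(z) = 1/√(n−3) = 1/√19 = 0.229416
80% ⇒ z* = 1.282; margin = 1.282·0.229416 = 0.294111
CI on z-scale: (0.190589, 0.778811)
Back-transform: tanh(0.190589) = 0.188314, tanh(0.778811) = 0.652024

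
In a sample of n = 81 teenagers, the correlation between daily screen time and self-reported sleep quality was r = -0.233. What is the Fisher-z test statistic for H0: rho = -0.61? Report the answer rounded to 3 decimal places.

z_r = atanh(-0.233) = -0.237359,  z_0 = atanh(-0.61) = -0.708921
SE = 1/√(n−3) = 1/√78 = 0.113228
z = (z_r − z_0)/SE = (-0.237359 − (-0.708921)) / 0.113228 = 0.471562 / 0.113228 = 4.165

4.165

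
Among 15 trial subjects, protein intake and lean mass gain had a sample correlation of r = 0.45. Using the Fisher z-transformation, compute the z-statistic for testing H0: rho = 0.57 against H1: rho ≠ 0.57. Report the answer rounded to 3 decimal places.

z_r = atanh(0.45) = 0.484700,  z_0 = atanh(0.57) = 0.647523
SE = 1/√(n−3) = 1/√12 = 0.288675
z = (z_r − z_0)/SE = (0.484700 − 0.647523) / 0.288675 = -0.162823 / 0.288675 = -0.564

-0.564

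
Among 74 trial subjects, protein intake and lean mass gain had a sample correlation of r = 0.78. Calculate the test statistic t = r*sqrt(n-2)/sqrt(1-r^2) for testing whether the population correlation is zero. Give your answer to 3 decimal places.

10.576

t = r·√(n−2) / √(1−r²) with r = 0.78, n = 74
  = 0.78·√72 / √(1 − 0.6084)
  = 0.78·8.485281 / 0.625780
  = 6.618519 / 0.625780 = 10.576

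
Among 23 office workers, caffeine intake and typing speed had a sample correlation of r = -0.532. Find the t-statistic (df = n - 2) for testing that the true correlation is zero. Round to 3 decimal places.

-2.879

t = r·√(n−2) / √(1−r²) with r = -0.532, n = 23
  = -0.532·√21 / √(1 − 0.283024)
  = -0.532·4.582576 / 0.846744
  = -2.437930 / 0.846744 = -2.879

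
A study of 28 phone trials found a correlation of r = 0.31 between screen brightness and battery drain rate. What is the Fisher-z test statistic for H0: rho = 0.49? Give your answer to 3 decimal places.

-1.078

Fisher z: atanh(0.31) = 0.320545, atanh(0.49) = 0.536060
z = (z_r − z_0)·√(n−3) = (0.320545 − 0.536060)·√25 = -0.215515 · 5.000000 = -1.078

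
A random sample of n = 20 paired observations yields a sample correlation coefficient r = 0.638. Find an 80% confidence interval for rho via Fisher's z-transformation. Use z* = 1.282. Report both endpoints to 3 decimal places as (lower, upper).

Fisher z: z_r = atanh(r) = ½·ln((1+0.638)/(1−0.638)) = 0.754794
SE(z) = 1/√(n−3) = 1/√17 = 0.242536
80% ⇒ z* = 1.282; margin = 1.282·0.242536 = 0.310931
CI on z-scale: (0.443863, 1.065725)
Back-transform: tanh(0.443863) = 0.416841, tanh(1.065725) = 0.787845

(0.417, 0.788)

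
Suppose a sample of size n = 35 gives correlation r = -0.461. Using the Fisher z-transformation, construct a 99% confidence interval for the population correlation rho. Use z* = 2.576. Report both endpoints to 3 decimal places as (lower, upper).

z_r = atanh(-0.461) = -0.498580;  SE = 1/√(n−3) = 1/√32 = 0.176777
z-limits: -0.498580 ± 2.576·0.176777 = -0.498580 ± 0.455378 = [-0.953958, -0.043202]
ρ-limits: (tanh -0.953958, tanh -0.043202) = (-0.742, -0.043)

(-0.742, -0.043)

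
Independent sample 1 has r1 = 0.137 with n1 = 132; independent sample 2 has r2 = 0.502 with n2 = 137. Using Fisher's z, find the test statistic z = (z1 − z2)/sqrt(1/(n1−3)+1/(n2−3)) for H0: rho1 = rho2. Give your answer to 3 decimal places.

z1 = atanh(0.137) = 0.137867,  z2 = atanh(0.502) = 0.551976
SE = √(1/(n1−3) + 1/(n2−3)) = √(1/129 + 1/134) = √(0.0077519 + 0.0074627) = √0.0152146 = 0.123347
z = (z1 − z2)/SE = (0.137867 − 0.551976) / 0.123347 = -0.414109 / 0.123347 = -3.357

-3.357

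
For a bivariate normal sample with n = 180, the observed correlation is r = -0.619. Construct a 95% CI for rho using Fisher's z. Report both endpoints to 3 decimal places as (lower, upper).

(-0.702, -0.520)

z_r = atanh(-0.619) = -0.723382;  SE = 1/√(n−3) = 1/√177 = 0.075165
z-limits: -0.723382 ± 1.960·0.075165 = -0.723382 ± 0.147323 = [-0.870705, -0.576059]
ρ-limits: (tanh -0.870705, tanh -0.576059) = (-0.702, -0.520)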